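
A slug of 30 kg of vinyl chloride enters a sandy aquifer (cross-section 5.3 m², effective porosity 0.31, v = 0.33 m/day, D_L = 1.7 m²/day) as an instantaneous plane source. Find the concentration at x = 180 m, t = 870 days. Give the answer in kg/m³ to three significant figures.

For an instantaneous plane source, C(x,t) = M/(n_e·A·√(4πDt)) · exp(−(x−vt)²/(4Dt)), with n_e·A the pore (flow) area.
Plume center vt = 0.33 × 870 = 287.1 m, so the well at 180 m is 107.1 m upgradient of the peak.
√(4πDt) = 136.3 m, giving peak height M/(n_e·A·√(4πDt)) = 30/(0.31 × 5.3 × 136.3) = 0.1340 kg/m³.
(x−vt)²/(4Dt) = (-107.1)²/(4 × 1.7 × 870) = 1.939; exp(−1.939) = 0.1438.
C = 0.1340 × 0.1438 = 0.0193 kg/m³.

0.0193 kg/m³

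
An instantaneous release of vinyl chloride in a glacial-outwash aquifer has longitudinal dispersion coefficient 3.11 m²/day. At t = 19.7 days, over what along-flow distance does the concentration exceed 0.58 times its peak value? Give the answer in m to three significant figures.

The plume is Gaussian with σ = √(2Dt) = √(2 × 3.11 × 19.7) = 11.07 m.
C/C_peak = exp(−Δx²/(2σ²)) = 0.58 ⇒ Δx = σ·√(−2 ln 0.58) = 11.07 × 1.044 = 11.56 m.
Width = 2Δx = 23.1 m.

23.1 m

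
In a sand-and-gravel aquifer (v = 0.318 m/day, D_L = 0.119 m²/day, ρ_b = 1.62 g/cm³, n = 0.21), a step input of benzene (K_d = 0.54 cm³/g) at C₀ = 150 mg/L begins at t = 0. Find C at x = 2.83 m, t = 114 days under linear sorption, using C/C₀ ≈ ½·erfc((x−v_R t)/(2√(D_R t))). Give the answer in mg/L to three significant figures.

145 mg/L

Retardation factor R = 1 + ρ_b·K_d/n = 1 + 1.62 × 0.54/0.21 = 5.166.
Sorption retards both mechanisms: v_R = v/R = 0.06156 m/day, D_R = D/R = 0.02304 m²/day.
v_R·t = 0.06156 × 114 = 7.01784 m; 2√(D_R t) = 3.241 m; argument = (2.83 − 7.01784)/3.241 = -1.292.
C = C₀ × ½·erfc(-1.292) = 150 × 0.9662 = 145 mg/L.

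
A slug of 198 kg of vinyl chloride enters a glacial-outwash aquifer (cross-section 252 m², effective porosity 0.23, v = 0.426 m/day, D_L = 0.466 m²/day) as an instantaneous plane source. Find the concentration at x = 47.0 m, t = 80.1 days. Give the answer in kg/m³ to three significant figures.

For an instantaneous plane source, C(x,t) = M/(n_e·A·√(4πDt)) · exp(−(x−vt)²/(4Dt)), with n_e·A the pore (flow) area.
Plume center vt = 0.426 × 80.1 = 34.1226 m, so the well at 47.0 m is 12.8774 m downgradient of the peak.
√(4πDt) = 21.66 m, giving peak height M/(n_e·A·√(4πDt)) = 198/(0.23 × 252 × 21.66) = 0.1577 kg/m³.
(x−vt)²/(4Dt) = (12.8774)²/(4 × 0.466 × 80.1) = 1.111; exp(−1.111) = 0.3292.
C = 0.1577 × 0.3292 = 0.0519 kg/m³.

0.0519 kg/m³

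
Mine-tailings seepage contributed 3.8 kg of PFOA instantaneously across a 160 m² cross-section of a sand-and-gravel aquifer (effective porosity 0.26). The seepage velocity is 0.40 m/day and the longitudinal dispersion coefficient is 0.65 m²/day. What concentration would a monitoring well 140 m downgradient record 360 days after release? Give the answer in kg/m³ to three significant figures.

For an instantaneous plane source, C(x,t) = M/(n_e·A·√(4πDt)) · exp(−(x−vt)²/(4Dt)), with n_e·A the pore (flow) area.
Plume center vt = 0.40 × 360 = 144 m, so the well at 140 m is 4 m upgradient of the peak.
√(4πDt) = 54.23 m, giving peak height M/(n_e·A·√(4πDt)) = 3.8/(0.26 × 160 × 54.23) = 0.001684 kg/m³.
(x−vt)²/(4Dt) = (-4)²/(4 × 0.65 × 360) = 0.01709; exp(−0.01709) = 0.9831.
C = 0.001684 × 0.9831 = 0.00166 kg/m³.

0.00166 kg/m³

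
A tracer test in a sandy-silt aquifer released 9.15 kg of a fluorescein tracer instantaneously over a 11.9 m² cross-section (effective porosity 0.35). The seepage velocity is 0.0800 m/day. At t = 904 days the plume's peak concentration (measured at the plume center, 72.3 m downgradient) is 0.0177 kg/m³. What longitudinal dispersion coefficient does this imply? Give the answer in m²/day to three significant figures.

At the plume center C_max = M/(n_e·A·√(4πDt)), so D = M²/(4πt·(n_e·A·C_max)²).
n_e·A·C_max = 0.35 × 11.9 × 0.0177 = 0.07372 kg/m.
D = 9.15²/(4π × 904 × 0.07372²) = 1.36 m²/day.

1.36 m²/day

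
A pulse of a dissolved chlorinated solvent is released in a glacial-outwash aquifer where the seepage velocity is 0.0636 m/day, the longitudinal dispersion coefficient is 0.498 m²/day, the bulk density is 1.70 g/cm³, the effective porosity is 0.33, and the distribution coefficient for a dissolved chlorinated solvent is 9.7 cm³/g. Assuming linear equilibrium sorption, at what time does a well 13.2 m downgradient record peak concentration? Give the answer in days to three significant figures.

Retardation factor R = 1 + ρ_b·K_d/n = 1 + 1.70 × 9.7/0.33 = 50.97.
Sorption retards both mechanisms: v_R = v/R = 0.001248 m/day, D_R = D/R = 0.009770 m²/day.
Peak time from v_R²t² + 2D_R t − x² = 0: t = (√(D_R² + v_R²x²) − D_R)/v_R².
√(D_R² + v_R²x²) = √(0.009770² + 0.001248² × 13.2²) = 0.01915; v_R² = 1.558e-06.
t = (0.01915 − 0.009770)/1.558e-06 = 6020 days.

6020 days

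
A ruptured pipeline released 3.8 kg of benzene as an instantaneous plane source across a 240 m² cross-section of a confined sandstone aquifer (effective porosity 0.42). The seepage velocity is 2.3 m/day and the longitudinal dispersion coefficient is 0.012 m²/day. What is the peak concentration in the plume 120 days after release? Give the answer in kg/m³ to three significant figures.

0.00886 kg/m³

The peak of an instantaneous 1D plume sits at x = vt; there the Gaussian factor is 1 and C_max = M/(n_e·A·√(4πDt)), where n_e·A is the pore area the mass is dissolved in.
√(4πDt) = √(4π × 0.012 × 120) = 4.254 m, so C_max = 3.8/(0.42 × 240 × 4.254) = 0.00886 kg/m³.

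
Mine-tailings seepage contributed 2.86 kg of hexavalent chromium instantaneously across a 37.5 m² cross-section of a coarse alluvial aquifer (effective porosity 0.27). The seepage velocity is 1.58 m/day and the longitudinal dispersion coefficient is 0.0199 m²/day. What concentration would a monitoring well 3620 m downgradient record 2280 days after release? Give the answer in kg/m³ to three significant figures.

0.00215 kg/m³

For an instantaneous plane source, C(x,t) = M/(n_e·A·√(4πDt)) · exp(−(x−vt)²/(4Dt)), with n_e·A the pore (flow) area.
Plume center vt = 1.58 × 2280 = 3602.4 m, so the well at 3620 m is 17.6 m downgradient of the peak.
√(4πDt) = 23.88 m, giving peak height M/(n_e·A·√(4πDt)) = 2.86/(0.27 × 37.5 × 23.88) = 0.01183 kg/m³.
(x−vt)²/(4Dt) = (17.6)²/(4 × 0.0199 × 2280) = 1.707; exp(−1.707) = 0.1814.
C = 0.01183 × 0.1814 = 0.00215 kg/m³.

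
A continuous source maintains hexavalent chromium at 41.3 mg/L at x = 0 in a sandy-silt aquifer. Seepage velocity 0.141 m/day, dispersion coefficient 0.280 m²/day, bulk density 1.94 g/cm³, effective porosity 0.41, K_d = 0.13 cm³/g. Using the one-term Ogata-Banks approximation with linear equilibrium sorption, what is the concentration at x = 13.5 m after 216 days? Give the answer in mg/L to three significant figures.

30.2 mg/L

Retardation factor R = 1 + ρ_b·K_d/n = 1 + 1.94 × 0.13/0.41 = 1.615.
Sorption retards both mechanisms: v_R = v/R = 0.08731 m/day, D_R = D/R = 0.1734 m²/day.
v_R·t = 0.08731 × 216 = 18.85896 m; 2√(D_R t) = 12.24 m; argument = (13.5 − 18.85896)/12.24 = -0.4378.
C = C₀ × ½·erfc(-0.4378) = 41.3 × 0.7321 = 30.2 mg/L.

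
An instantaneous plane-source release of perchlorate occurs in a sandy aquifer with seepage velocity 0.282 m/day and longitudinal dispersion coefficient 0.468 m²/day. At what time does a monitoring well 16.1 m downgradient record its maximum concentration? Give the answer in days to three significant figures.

For the 1D instantaneous-source solution, setting ∂C/∂t = 0 at fixed x gives v²t² + 2Dt − x² = 0, so t = (√(D² + v²x²) − D)/v².
√(D² + v²x²) = √(0.468² + 0.282² × 16.1²) = 4.564; v² = 0.079524.
t = (4.564 − 0.468)/0.079524 = 51.5 days (vs. the pure-advection estimate x/v = 57.1 d).

51.5 days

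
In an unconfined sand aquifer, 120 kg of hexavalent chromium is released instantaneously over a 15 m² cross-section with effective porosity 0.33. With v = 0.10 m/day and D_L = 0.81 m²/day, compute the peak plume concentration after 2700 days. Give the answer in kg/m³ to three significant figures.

0.146 kg/m³

The peak of an instantaneous 1D plume sits at x = vt; there the Gaussian factor is 1 and C_max = M/(n_e·A·√(4πDt)), where n_e·A is the pore area the mass is dissolved in.
√(4πDt) = √(4π × 0.81 × 2700) = 165.8 m, so C_max = 120/(0.33 × 15 × 165.8) = 0.146 kg/m³.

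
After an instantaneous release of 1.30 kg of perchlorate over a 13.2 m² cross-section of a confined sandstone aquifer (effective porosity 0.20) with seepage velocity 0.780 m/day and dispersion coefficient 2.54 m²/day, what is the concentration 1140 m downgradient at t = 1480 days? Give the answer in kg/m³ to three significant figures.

For an instantaneous plane source, C(x,t) = M/(n_e·A·√(4πDt)) · exp(−(x−vt)²/(4Dt)), with n_e·A the pore (flow) area.
Plume center vt = 0.780 × 1480 = 1154.4 m, so the well at 1140 m is 14.4 m upgradient of the peak.
√(4πDt) = 217.3 m, giving peak height M/(n_e·A·√(4πDt)) = 1.30/(0.20 × 13.2 × 217.3) = 0.002266 kg/m³.
(x−vt)²/(4Dt) = (-14.4)²/(4 × 2.54 × 1480) = 0.01379; exp(−0.01379) = 0.9863.
C = 0.002266 × 0.9863 = 0.00223 kg/m³.

0.00223 kg/m³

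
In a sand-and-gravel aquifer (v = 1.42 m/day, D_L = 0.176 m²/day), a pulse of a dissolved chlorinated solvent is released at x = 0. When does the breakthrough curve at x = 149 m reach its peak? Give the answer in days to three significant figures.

For the 1D instantaneous-source solution, setting ∂C/∂t = 0 at fixed x gives v²t² + 2Dt − x² = 0, so t = (√(D² + v²x²) − D)/v².
√(D² + v²x²) = √(0.176² + 1.42² × 149²) = 211.6; v² = 2.0164.
t = (211.6 − 0.176)/2.0164 = 105 days (vs. the pure-advection estimate x/v = 105 d).

105 days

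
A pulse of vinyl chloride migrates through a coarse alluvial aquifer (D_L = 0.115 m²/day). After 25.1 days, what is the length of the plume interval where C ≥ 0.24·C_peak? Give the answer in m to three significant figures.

8.12 m

The plume is Gaussian with σ = √(2Dt) = √(2 × 0.115 × 25.1) = 2.403 m.
C/C_peak = exp(−Δx²/(2σ²)) = 0.24 ⇒ Δx = σ·√(−2 ln 0.24) = 2.403 × 1.689 = 4.059 m.
Width = 2Δx = 8.12 m.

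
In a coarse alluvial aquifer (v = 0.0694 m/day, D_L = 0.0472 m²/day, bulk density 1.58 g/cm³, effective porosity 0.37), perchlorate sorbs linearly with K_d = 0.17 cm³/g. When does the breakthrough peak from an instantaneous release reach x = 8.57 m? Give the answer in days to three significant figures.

197 days

Retardation factor R = 1 + ρ_b·K_d/n = 1 + 1.58 × 0.17/0.37 = 1.726.
Sorption retards both mechanisms: v_R = v/R = 0.04021 m/day, D_R = D/R = 0.02735 m²/day.
Peak time from v_R²t² + 2D_R t − x² = 0: t = (√(D_R² + v_R²x²) − D_R)/v_R².
√(D_R² + v_R²x²) = √(0.02735² + 0.04021² × 8.57²) = 0.3457; v_R² = 0.001617.
t = (0.3457 − 0.02735)/0.001617 = 197 days.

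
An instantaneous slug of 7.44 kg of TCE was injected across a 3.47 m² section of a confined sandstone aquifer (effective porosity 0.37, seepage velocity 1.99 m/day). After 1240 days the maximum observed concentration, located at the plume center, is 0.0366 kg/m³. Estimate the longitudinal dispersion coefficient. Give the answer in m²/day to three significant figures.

At the plume center C_max = M/(n_e·A·√(4πDt)), so D = M²/(4πt·(n_e·A·C_max)²).
n_e·A·C_max = 0.37 × 3.47 × 0.0366 = 0.04699 kg/m.
D = 7.44²/(4π × 1240 × 0.04699²) = 1.61 m²/day.

1.61 m²/day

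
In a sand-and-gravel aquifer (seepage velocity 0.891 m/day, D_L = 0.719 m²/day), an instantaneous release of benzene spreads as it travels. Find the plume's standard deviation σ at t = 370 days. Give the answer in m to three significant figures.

Dispersive spreading gives a Gaussian with σ² = 2Dt; advection only shifts the center.
σ = √(2 × 0.719 × 370) = 23.1 m.

23.1 m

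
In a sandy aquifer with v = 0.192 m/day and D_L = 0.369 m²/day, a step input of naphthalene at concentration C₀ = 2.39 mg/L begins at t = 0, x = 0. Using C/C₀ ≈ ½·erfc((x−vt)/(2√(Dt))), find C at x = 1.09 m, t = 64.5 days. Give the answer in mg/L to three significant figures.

For a continuous step input, C/C₀ ≈ ½·erfc((x−vt)/(2√(Dt))).
vt = 0.192 × 64.5 = 12.384 m and 2√(Dt) = 2√(0.369 × 64.5) = 9.757 m.
Argument (x−vt)/(2√(Dt)) = (1.09 − 12.384)/9.757 = -1.158; ½·erfc(-1.158) = 0.9493.
C = 2.39 × 0.9493 = 2.27 mg/L.

2.27 mg/L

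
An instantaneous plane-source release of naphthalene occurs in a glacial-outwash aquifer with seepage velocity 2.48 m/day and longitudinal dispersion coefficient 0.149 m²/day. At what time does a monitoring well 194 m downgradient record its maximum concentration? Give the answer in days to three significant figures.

For the 1D instantaneous-source solution, setting ∂C/∂t = 0 at fixed x gives v²t² + 2Dt − x² = 0, so t = (√(D² + v²x²) − D)/v².
√(D² + v²x²) = √(0.149² + 2.48² × 194²) = 481.1; v² = 6.1504.
t = (481.1 − 0.149)/6.1504 = 78.2 days (vs. the pure-advection estimate x/v = 78.2 d).

78.2 days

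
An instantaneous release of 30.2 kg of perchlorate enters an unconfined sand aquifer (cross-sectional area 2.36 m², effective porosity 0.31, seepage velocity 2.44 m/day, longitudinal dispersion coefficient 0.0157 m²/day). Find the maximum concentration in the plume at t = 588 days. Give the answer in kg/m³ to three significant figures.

The peak of an instantaneous 1D plume sits at x = vt; there the Gaussian factor is 1 and C_max = M/(n_e·A·√(4πDt)), where n_e·A is the pore area the mass is dissolved in.
√(4πDt) = √(4π × 0.0157 × 588) = 10.77 m, so C_max = 30.2/(0.31 × 2.36 × 10.77) = 3.83 kg/m³.

3.83 kg/m³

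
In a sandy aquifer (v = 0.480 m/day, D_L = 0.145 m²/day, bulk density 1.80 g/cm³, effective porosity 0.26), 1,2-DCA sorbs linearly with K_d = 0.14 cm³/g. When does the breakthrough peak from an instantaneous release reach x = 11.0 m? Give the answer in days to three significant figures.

43.9 days

Retardation factor R = 1 + ρ_b·K_d/n = 1 + 1.80 × 0.14/0.26 = 1.969.
Sorption retards both mechanisms: v_R = v/R = 0.2438 m/day, D_R = D/R = 0.07364 m²/day.
Peak time from v_R²t² + 2D_R t − x² = 0: t = (√(D_R² + v_R²x²) − D_R)/v_R².
√(D_R² + v_R²x²) = √(0.07364² + 0.2438² × 11.0²) = 2.683; v_R² = 0.05944.
t = (2.683 − 0.07364)/0.05944 = 43.9 days.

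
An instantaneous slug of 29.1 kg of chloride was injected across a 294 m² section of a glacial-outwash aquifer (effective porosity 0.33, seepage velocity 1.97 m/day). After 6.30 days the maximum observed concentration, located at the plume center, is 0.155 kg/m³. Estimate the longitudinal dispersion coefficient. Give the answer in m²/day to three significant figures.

At the plume center C_max = M/(n_e·A·√(4πDt)), so D = M²/(4πt·(n_e·A·C_max)²).
n_e·A·C_max = 0.33 × 294 × 0.155 = 15.04 kg/m.
D = 29.1²/(4π × 6.30 × 15.04²) = 0.0473 m²/day.

0.0473 m²/day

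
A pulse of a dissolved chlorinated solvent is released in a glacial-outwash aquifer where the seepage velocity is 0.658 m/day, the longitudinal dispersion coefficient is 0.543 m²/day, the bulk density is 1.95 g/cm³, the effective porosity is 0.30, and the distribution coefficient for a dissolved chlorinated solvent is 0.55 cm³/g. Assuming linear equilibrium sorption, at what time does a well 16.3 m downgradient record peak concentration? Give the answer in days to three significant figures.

Retardation factor R = 1 + ρ_b·K_d/n = 1 + 1.95 × 0.55/0.30 = 4.575.
Sorption retards both mechanisms: v_R = v/R = 0.1438 m/day, D_R = D/R = 0.1187 m²/day.
Peak time from v_R²t² + 2D_R t − x² = 0: t = (√(D_R² + v_R²x²) − D_R)/v_R².
√(D_R² + v_R²x²) = √(0.1187² + 0.1438² × 16.3²) = 2.347; v_R² = 0.02068.
t = (2.347 − 0.1187)/0.02068 = 108 days.

108 days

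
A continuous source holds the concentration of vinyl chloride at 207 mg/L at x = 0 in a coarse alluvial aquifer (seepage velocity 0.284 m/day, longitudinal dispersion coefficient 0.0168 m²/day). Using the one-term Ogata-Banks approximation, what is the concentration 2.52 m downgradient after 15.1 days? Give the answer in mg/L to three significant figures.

For a continuous step input, C/C₀ ≈ ½·erfc((x−vt)/(2√(Dt))).
vt = 0.284 × 15.1 = 4.2884 m and 2√(Dt) = 2√(0.0168 × 15.1) = 1.007 m.
Argument (x−vt)/(2√(Dt)) = (2.52 − 4.2884)/1.007 = -1.756; ½·erfc(-1.756) = 0.9935.
C = 207 × 0.9935 = 206 mg/L.

206 mg/L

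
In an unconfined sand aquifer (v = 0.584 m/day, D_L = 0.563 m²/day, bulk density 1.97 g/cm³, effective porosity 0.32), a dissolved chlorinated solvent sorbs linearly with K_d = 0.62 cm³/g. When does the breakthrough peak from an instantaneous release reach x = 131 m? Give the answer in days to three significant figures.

1070 days

Retardation factor R = 1 + ρ_b·K_d/n = 1 + 1.97 × 0.62/0.32 = 4.817.
Sorption retards both mechanisms: v_R = v/R = 0.1212 m/day, D_R = D/R = 0.1169 m²/day.
Peak time from v_R²t² + 2D_R t − x² = 0: t = (√(D_R² + v_R²x²) − D_R)/v_R².
√(D_R² + v_R²x²) = √(0.1169² + 0.1212² × 131²) = 15.88; v_R² = 0.01469.
t = (15.88 − 0.1169)/0.01469 = 1070 days.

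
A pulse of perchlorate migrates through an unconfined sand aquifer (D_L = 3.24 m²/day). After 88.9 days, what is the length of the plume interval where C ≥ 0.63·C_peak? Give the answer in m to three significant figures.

The plume is Gaussian with σ = √(2Dt) = √(2 × 3.24 × 88.9) = 24.00 m.
C/C_peak = exp(−Δx²/(2σ²)) = 0.63 ⇒ Δx = σ·√(−2 ln 0.63) = 24.00 × 0.9613 = 23.07 m.
Width = 2Δx = 46.1 m.

46.1 m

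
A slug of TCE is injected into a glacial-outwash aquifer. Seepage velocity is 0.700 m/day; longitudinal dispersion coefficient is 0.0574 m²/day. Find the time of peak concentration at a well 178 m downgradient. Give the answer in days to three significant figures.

For the 1D instantaneous-source solution, setting ∂C/∂t = 0 at fixed x gives v²t² + 2Dt − x² = 0, so t = (√(D² + v²x²) − D)/v².
√(D² + v²x²) = √(0.0574² + 0.700² × 178²) = 124.6; v² = 0.49.
t = (124.6 − 0.0574)/0.49 = 254 days (vs. the pure-advection estimate x/v = 254 d).

254 days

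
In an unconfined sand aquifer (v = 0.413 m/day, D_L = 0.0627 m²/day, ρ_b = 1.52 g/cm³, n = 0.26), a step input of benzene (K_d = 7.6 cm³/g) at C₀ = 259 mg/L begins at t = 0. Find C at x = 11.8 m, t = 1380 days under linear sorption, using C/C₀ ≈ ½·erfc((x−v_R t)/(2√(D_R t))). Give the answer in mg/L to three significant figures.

Retardation factor R = 1 + ρ_b·K_d/n = 1 + 1.52 × 7.6/0.26 = 45.43.
Sorption retards both mechanisms: v_R = v/R = 0.009091 m/day, D_R = D/R = 0.001380 m²/day.
v_R·t = 0.009091 × 1380 = 12.54558 m; 2√(D_R t) = 2.760 m; argument = (11.8 − 12.54558)/2.760 = -0.2701.
C = C₀ × ½·erfc(-0.2701) = 259 × 0.6488 = 168 mg/L.

168 mg/L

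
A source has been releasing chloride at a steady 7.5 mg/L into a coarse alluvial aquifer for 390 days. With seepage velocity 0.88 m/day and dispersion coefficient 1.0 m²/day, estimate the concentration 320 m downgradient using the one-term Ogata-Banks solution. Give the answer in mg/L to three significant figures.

5.98 mg/L

For a continuous step input, C/C₀ ≈ ½·erfc((x−vt)/(2√(Dt))).
vt = 0.88 × 390 = 343.2 m and 2√(Dt) = 2√(1.0 × 390) = 39.50 m.
Argument (x−vt)/(2√(Dt)) = (320 − 343.2)/39.50 = -0.5873; ½·erfc(-0.5873) = 0.7969.
C = 7.5 × 0.7969 = 5.98 mg/L.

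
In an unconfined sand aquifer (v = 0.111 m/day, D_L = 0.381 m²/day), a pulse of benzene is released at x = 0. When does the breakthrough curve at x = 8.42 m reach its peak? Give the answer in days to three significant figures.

51.0 days

For the 1D instantaneous-source solution, setting ∂C/∂t = 0 at fixed x gives v²t² + 2Dt − x² = 0, so t = (√(D² + v²x²) − D)/v².
√(D² + v²x²) = √(0.381² + 0.111² × 8.42²) = 1.009; v² = 0.012321.
t = (1.009 − 0.381)/0.012321 = 51.0 days (vs. the pure-advection estimate x/v = 75.9 d).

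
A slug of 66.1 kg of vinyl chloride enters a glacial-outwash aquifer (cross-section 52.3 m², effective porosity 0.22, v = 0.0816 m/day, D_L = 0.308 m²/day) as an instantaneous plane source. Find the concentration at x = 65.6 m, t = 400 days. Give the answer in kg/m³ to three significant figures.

0.0161 kg/m³

For an instantaneous plane source, C(x,t) = M/(n_e·A·√(4πDt)) · exp(−(x−vt)²/(4Dt)), with n_e·A the pore (flow) area.
Plume center vt = 0.0816 × 400 = 32.64 m, so the well at 65.6 m is 32.96 m downgradient of the peak.
√(4πDt) = 39.35 m, giving peak height M/(n_e·A·√(4πDt)) = 66.1/(0.22 × 52.3 × 39.35) = 0.1460 kg/m³.
(x−vt)²/(4Dt) = (32.96)²/(4 × 0.308 × 400) = 2.204; exp(−2.204) = 0.1104.
C = 0.1460 × 0.1104 = 0.0161 kg/m³.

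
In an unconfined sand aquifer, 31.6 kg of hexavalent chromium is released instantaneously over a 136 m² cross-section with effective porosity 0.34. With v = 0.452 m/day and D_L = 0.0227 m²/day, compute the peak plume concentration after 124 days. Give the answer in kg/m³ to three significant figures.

0.115 kg/m³

The peak of an instantaneous 1D plume sits at x = vt; there the Gaussian factor is 1 and C_max = M/(n_e·A·√(4πDt)), where n_e·A is the pore area the mass is dissolved in.
√(4πDt) = √(4π × 0.0227 × 124) = 5.947 m, so C_max = 31.6/(0.34 × 136 × 5.947) = 0.115 kg/m³.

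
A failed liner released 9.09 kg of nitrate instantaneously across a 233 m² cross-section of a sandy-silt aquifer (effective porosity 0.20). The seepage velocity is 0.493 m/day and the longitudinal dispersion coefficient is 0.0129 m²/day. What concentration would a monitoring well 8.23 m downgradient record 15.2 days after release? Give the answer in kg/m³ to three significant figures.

0.0622 kg/m³

For an instantaneous plane source, C(x,t) = M/(n_e·A·√(4πDt)) · exp(−(x−vt)²/(4Dt)), with n_e·A the pore (flow) area.
Plume center vt = 0.493 × 15.2 = 7.4936 m, so the well at 8.23 m is 0.7364 m downgradient of the peak.
√(4πDt) = 1.570 m, giving peak height M/(n_e·A·√(4πDt)) = 9.09/(0.20 × 233 × 1.570) = 0.1242 kg/m³.
(x−vt)²/(4Dt) = (0.7364)²/(4 × 0.0129 × 15.2) = 0.6914; exp(−0.6914) = 0.5009.
C = 0.1242 × 0.5009 = 0.0622 kg/m³.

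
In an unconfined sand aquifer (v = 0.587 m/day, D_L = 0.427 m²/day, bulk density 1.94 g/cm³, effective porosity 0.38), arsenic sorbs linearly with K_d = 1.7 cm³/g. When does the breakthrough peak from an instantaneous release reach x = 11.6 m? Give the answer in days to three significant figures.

Retardation factor R = 1 + ρ_b·K_d/n = 1 + 1.94 × 1.7/0.38 = 9.679.
Sorption retards both mechanisms: v_R = v/R = 0.06065 m/day, D_R = D/R = 0.04412 m²/day.
Peak time from v_R²t² + 2D_R t − x² = 0: t = (√(D_R² + v_R²x²) − D_R)/v_R².
√(D_R² + v_R²x²) = √(0.04412² + 0.06065² × 11.6²) = 0.7049; v_R² = 0.003678.
t = (0.7049 − 0.04412)/0.003678 = 180 days.

180 days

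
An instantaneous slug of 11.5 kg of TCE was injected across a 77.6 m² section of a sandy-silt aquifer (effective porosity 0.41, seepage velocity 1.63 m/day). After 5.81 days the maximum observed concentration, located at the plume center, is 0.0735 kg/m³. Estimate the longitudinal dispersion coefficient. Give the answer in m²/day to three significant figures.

0.331 m²/day

At the plume center C_max = M/(n_e·A·√(4πDt)), so D = M²/(4πt·(n_e·A·C_max)²).
n_e·A·C_max = 0.41 × 77.6 × 0.0735 = 2.338 kg/m.
D = 11.5²/(4π × 5.81 × 2.338²) = 0.331 m²/day.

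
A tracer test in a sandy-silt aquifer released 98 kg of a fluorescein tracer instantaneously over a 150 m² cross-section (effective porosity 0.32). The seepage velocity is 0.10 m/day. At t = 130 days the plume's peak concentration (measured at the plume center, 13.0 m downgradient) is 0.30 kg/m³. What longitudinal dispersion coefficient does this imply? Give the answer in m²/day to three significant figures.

0.0284 m²/day

At the plume center C_max = M/(n_e·A·√(4πDt)), so D = M²/(4πt·(n_e·A·C_max)²).
n_e·A·C_max = 0.32 × 150 × 0.30 = 14.40 kg/m.
D = 98²/(4π × 130 × 14.40²) = 0.0284 m²/day.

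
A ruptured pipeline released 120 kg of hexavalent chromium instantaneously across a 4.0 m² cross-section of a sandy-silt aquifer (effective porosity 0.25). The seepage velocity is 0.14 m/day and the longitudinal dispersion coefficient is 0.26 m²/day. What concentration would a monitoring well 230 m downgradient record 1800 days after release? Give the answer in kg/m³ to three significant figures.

For an instantaneous plane source, C(x,t) = M/(n_e·A·√(4πDt)) · exp(−(x−vt)²/(4Dt)), with n_e·A the pore (flow) area.
Plume center vt = 0.14 × 1800 = 252 m, so the well at 230 m is 22 m upgradient of the peak.
√(4πDt) = 76.69 m, giving peak height M/(n_e·A·√(4πDt)) = 120/(0.25 × 4.0 × 76.69) = 1.565 kg/m³.
(x−vt)²/(4Dt) = (-22)²/(4 × 0.26 × 1800) = 0.2585; exp(−0.2585) = 0.7722.
C = 1.565 × 0.7722 = 1.21 kg/m³.

1.21 kg/m³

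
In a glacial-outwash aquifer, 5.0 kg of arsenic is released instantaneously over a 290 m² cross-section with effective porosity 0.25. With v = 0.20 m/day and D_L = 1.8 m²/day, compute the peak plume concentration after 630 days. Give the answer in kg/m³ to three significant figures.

The peak of an instantaneous 1D plume sits at x = vt; there the Gaussian factor is 1 and C_max = M/(n_e·A·√(4πDt)), where n_e·A is the pore area the mass is dissolved in.
√(4πDt) = √(4π × 1.8 × 630) = 119.4 m, so C_max = 5.0/(0.25 × 290 × 119.4) = 0.000578 kg/m³.

0.000578 kg/m³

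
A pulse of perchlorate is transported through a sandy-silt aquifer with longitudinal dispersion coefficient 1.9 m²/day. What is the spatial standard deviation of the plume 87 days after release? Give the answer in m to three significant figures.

18.2 m

Dispersive spreading gives a Gaussian with σ² = 2Dt; advection only shifts the center.
σ = √(2 × 1.9 × 87) = 18.2 m.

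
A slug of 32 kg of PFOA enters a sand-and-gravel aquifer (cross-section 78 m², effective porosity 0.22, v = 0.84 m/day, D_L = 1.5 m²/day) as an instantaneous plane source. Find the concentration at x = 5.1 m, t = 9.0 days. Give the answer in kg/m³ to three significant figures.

0.128 kg/m³

For an instantaneous plane source, C(x,t) = M/(n_e·A·√(4πDt)) · exp(−(x−vt)²/(4Dt)), with n_e·A the pore (flow) area.
Plume center vt = 0.84 × 9.0 = 7.56 m, so the well at 5.1 m is 2.46 m upgradient of the peak.
√(4πDt) = 13.02 m, giving peak height M/(n_e·A·√(4πDt)) = 32/(0.22 × 78 × 13.02) = 0.1432 kg/m³.
(x−vt)²/(4Dt) = (-2.46)²/(4 × 1.5 × 9.0) = 0.1121; exp(−0.1121) = 0.8940.
C = 0.1432 × 0.8940 = 0.128 kg/m³.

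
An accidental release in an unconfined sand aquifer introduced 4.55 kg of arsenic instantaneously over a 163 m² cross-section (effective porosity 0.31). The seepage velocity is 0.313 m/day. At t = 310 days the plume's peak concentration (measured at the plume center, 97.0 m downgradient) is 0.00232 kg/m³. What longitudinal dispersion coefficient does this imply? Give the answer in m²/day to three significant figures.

At the plume center C_max = M/(n_e·A·√(4πDt)), so D = M²/(4πt·(n_e·A·C_max)²).
n_e·A·C_max = 0.31 × 163 × 0.00232 = 0.1172 kg/m.
D = 4.55²/(4π × 310 × 0.1172²) = 0.387 m²/day.

0.387 m²/day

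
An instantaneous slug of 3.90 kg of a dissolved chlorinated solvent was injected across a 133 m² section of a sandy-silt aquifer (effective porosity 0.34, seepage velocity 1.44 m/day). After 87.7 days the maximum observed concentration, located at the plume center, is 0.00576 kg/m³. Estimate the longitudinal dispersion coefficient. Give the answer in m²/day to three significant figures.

0.203 m²/day

At the plume center C_max = M/(n_e·A·√(4πDt)), so D = M²/(4πt·(n_e·A·C_max)²).
n_e·A·C_max = 0.34 × 133 × 0.00576 = 0.2605 kg/m.
D = 3.90²/(4π × 87.7 × 0.2605²) = 0.203 m²/day.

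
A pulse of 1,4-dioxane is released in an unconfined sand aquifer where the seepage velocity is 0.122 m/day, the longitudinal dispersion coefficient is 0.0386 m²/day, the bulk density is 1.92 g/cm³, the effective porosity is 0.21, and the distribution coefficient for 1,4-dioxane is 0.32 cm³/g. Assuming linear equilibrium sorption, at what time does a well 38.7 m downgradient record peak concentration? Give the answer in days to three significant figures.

1240 days

Retardation factor R = 1 + ρ_b·K_d/n = 1 + 1.92 × 0.32/0.21 = 3.926.
Sorption retards both mechanisms: v_R = v/R = 0.03107 m/day, D_R = D/R = 0.009832 m²/day.
Peak time from v_R²t² + 2D_R t − x² = 0: t = (√(D_R² + v_R²x²) − D_R)/v_R².
√(D_R² + v_R²x²) = √(0.009832² + 0.03107² × 38.7²) = 1.202; v_R² = 0.0009653.
t = (1.202 − 0.009832)/0.0009653 = 1240 days.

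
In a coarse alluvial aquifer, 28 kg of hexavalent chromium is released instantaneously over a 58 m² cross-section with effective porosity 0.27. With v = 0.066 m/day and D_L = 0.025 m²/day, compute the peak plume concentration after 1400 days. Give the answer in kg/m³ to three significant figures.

The peak of an instantaneous 1D plume sits at x = vt; there the Gaussian factor is 1 and C_max = M/(n_e·A·√(4πDt)), where n_e·A is the pore area the mass is dissolved in.
√(4πDt) = √(4π × 0.025 × 1400) = 20.97 m, so C_max = 28/(0.27 × 58 × 20.97) = 0.0853 kg/m³.

0.0853 kg/m³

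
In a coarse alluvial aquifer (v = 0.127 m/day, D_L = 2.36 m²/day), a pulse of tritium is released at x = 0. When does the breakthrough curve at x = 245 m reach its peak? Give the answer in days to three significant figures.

For the 1D instantaneous-source solution, setting ∂C/∂t = 0 at fixed x gives v²t² + 2Dt − x² = 0, so t = (√(D² + v²x²) − D)/v².
√(D² + v²x²) = √(2.36² + 0.127² × 245²) = 31.20; v² = 0.016129.
t = (31.20 − 2.36)/0.016129 = 1790 days (vs. the pure-advection estimate x/v = 1930 d).

1790 days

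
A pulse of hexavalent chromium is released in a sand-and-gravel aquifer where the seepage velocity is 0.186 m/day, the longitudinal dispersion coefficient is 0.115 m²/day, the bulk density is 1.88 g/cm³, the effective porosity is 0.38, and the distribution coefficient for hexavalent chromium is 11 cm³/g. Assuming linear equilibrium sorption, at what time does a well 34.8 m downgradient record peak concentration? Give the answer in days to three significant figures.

10200 days

Retardation factor R = 1 + ρ_b·K_d/n = 1 + 1.88 × 11/0.38 = 55.42.
Sorption retards both mechanisms: v_R = v/R = 0.003356 m/day, D_R = D/R = 0.002075 m²/day.
Peak time from v_R²t² + 2D_R t − x² = 0: t = (√(D_R² + v_R²x²) − D_R)/v_R².
√(D_R² + v_R²x²) = √(0.002075² + 0.003356² × 34.8²) = 0.1168; v_R² = 1.126e-05.
t = (0.1168 − 0.002075)/1.126e-05 = 10200 days.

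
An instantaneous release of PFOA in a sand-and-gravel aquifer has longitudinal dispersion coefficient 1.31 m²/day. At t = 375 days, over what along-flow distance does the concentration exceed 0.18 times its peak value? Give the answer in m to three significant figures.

116 m

The plume is Gaussian with σ = √(2Dt) = √(2 × 1.31 × 375) = 31.34 m.
C/C_peak = exp(−Δx²/(2σ²)) = 0.18 ⇒ Δx = σ·√(−2 ln 0.18) = 31.34 × 1.852 = 58.04 m.
Width = 2Δx = 116 m.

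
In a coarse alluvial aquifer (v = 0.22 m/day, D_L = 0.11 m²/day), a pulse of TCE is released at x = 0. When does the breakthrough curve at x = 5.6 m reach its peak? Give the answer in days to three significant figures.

23.3 days

For the 1D instantaneous-source solution, setting ∂C/∂t = 0 at fixed x gives v²t² + 2Dt − x² = 0, so t = (√(D² + v²x²) − D)/v².
√(D² + v²x²) = √(0.11² + 0.22² × 5.6²) = 1.237; v² = 0.0484.
t = (1.237 − 0.11)/0.0484 = 23.3 days (vs. the pure-advection estimate x/v = 25.5 d).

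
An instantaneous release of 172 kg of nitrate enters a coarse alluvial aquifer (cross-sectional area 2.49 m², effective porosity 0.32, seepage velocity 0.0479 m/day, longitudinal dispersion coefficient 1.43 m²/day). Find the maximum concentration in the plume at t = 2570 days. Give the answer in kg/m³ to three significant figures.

The peak of an instantaneous 1D plume sits at x = vt; there the Gaussian factor is 1 and C_max = M/(n_e·A·√(4πDt)), where n_e·A is the pore area the mass is dissolved in.
√(4πDt) = √(4π × 1.43 × 2570) = 214.9 m, so C_max = 172/(0.32 × 2.49 × 214.9) = 1.00 kg/m³.

1.00 kg/m³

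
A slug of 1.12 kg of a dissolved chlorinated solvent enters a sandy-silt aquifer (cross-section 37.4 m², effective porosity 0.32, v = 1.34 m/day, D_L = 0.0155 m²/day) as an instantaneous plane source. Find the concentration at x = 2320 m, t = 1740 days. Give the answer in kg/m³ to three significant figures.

For an instantaneous plane source, C(x,t) = M/(n_e·A·√(4πDt)) · exp(−(x−vt)²/(4Dt)), with n_e·A the pore (flow) area.
Plume center vt = 1.34 × 1740 = 2331.6 m, so the well at 2320 m is 11.6 m upgradient of the peak.
√(4πDt) = 18.41 m, giving peak height M/(n_e·A·√(4πDt)) = 1.12/(0.32 × 37.4 × 18.41) = 0.005083 kg/m³.
(x−vt)²/(4Dt) = (-11.6)²/(4 × 0.0155 × 1740) = 1.247; exp(−1.247) = 0.2874.
C = 0.005083 × 0.2874 = 0.00146 kg/m³.

0.00146 kg/m³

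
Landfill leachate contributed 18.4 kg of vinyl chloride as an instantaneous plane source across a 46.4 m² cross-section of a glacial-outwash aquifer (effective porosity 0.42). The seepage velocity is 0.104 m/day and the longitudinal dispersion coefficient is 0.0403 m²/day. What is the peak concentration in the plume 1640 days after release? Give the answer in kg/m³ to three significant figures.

0.0328 kg/m³

The peak of an instantaneous 1D plume sits at x = vt; there the Gaussian factor is 1 and C_max = M/(n_e·A·√(4πDt)), where n_e·A is the pore area the mass is dissolved in.
√(4πDt) = √(4π × 0.0403 × 1640) = 28.82 m, so C_max = 18.4/(0.42 × 46.4 × 28.82) = 0.0328 kg/m³.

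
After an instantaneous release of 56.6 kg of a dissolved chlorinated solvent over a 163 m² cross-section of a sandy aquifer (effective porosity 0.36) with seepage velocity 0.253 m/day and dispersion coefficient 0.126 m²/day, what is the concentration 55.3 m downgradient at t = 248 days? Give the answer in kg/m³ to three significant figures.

0.0312 kg/m³

For an instantaneous plane source, C(x,t) = M/(n_e·A·√(4πDt)) · exp(−(x−vt)²/(4Dt)), with n_e·A the pore (flow) area.
Plume center vt = 0.253 × 248 = 62.744 m, so the well at 55.3 m is 7.444 m upgradient of the peak.
√(4πDt) = 19.82 m, giving peak height M/(n_e·A·√(4πDt)) = 56.6/(0.36 × 163 × 19.82) = 0.04867 kg/m³.
(x−vt)²/(4Dt) = (-7.444)²/(4 × 0.126 × 248) = 0.4433; exp(−0.4433) = 0.6419.
C = 0.04867 × 0.6419 = 0.0312 kg/m³.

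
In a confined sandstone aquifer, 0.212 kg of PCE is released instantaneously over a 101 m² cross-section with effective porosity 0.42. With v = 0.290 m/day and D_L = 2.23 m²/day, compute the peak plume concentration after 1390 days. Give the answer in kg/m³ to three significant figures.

2.53e-05 kg/m³

The peak of an instantaneous 1D plume sits at x = vt; there the Gaussian factor is 1 and C_max = M/(n_e·A·√(4πDt)), where n_e·A is the pore area the mass is dissolved in.
√(4πDt) = √(4π × 2.23 × 1390) = 197.4 m, so C_max = 0.212/(0.42 × 101 × 197.4) = 2.53e-05 kg/m³.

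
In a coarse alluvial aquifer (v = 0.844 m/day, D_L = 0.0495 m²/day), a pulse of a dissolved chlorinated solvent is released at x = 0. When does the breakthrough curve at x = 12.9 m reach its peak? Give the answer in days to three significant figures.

15.2 days

For the 1D instantaneous-source solution, setting ∂C/∂t = 0 at fixed x gives v²t² + 2Dt − x² = 0, so t = (√(D² + v²x²) − D)/v².
√(D² + v²x²) = √(0.0495² + 0.844² × 12.9²) = 10.89; v² = 0.712336.
t = (10.89 − 0.0495)/0.712336 = 15.2 days (vs. the pure-advection estimate x/v = 15.3 d).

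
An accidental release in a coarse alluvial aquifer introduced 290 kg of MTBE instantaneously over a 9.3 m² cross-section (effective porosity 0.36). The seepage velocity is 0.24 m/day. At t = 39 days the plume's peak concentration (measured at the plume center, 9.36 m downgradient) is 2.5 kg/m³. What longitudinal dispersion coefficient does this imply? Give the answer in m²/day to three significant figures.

At the plume center C_max = M/(n_e·A·√(4πDt)), so D = M²/(4πt·(n_e·A·C_max)²).
n_e·A·C_max = 0.36 × 9.3 × 2.5 = 8.370 kg/m.
D = 290²/(4π × 39 × 8.370²) = 2.45 m²/day.

2.45 m²/day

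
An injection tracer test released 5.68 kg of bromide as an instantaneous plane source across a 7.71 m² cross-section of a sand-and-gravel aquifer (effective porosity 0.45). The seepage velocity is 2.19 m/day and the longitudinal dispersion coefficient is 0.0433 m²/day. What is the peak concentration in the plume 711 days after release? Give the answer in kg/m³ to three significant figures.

0.0832 kg/m³

The peak of an instantaneous 1D plume sits at x = vt; there the Gaussian factor is 1 and C_max = M/(n_e·A·√(4πDt)), where n_e·A is the pore area the mass is dissolved in.
√(4πDt) = √(4π × 0.0433 × 711) = 19.67 m, so C_max = 5.68/(0.45 × 7.71 × 19.67) = 0.0832 kg/m³.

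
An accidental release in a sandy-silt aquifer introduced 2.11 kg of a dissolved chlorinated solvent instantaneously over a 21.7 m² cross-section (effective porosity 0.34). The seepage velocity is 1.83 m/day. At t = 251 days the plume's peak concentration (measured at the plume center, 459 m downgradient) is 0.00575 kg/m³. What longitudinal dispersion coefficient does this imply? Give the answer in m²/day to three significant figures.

At the plume center C_max = M/(n_e·A·√(4πDt)), so D = M²/(4πt·(n_e·A·C_max)²).
n_e·A·C_max = 0.34 × 21.7 × 0.00575 = 0.04242 kg/m.
D = 2.11²/(4π × 251 × 0.04242²) = 0.784 m²/day.

0.784 m²/day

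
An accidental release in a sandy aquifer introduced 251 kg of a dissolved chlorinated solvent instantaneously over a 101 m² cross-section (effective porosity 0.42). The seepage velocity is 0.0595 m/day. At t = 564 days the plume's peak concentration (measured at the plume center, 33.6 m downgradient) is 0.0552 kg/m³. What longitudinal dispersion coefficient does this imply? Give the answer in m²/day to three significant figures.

1.62 m²/day

At the plume center C_max = M/(n_e·A·√(4πDt)), so D = M²/(4πt·(n_e·A·C_max)²).
n_e·A·C_max = 0.42 × 101 × 0.0552 = 2.342 kg/m.
D = 251²/(4π × 564 × 2.342²) = 1.62 m²/day.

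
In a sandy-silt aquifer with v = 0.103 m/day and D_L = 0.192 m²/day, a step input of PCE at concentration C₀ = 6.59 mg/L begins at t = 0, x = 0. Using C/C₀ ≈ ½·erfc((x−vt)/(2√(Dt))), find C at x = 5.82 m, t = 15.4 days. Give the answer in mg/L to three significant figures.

For a continuous step input, C/C₀ ≈ ½·erfc((x−vt)/(2√(Dt))).
vt = 0.103 × 15.4 = 1.5862 m and 2√(Dt) = 2√(0.192 × 15.4) = 3.439 m.
Argument (x−vt)/(2√(Dt)) = (5.82 − 1.5862)/3.439 = 1.231; ½·erfc(1.231) = 0.04085.
C = 6.59 × 0.04085 = 0.269 mg/L.

0.269 mg/L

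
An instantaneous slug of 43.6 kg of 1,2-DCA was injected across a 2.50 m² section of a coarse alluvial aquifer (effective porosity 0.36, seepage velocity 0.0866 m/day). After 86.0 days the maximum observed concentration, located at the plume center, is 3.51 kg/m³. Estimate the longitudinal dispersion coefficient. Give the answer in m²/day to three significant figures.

At the plume center C_max = M/(n_e·A·√(4πDt)), so D = M²/(4πt·(n_e·A·C_max)²).
n_e·A·C_max = 0.36 × 2.50 × 3.51 = 3.159 kg/m.
D = 43.6²/(4π × 86.0 × 3.159²) = 0.176 m²/day.

0.176 m²/day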